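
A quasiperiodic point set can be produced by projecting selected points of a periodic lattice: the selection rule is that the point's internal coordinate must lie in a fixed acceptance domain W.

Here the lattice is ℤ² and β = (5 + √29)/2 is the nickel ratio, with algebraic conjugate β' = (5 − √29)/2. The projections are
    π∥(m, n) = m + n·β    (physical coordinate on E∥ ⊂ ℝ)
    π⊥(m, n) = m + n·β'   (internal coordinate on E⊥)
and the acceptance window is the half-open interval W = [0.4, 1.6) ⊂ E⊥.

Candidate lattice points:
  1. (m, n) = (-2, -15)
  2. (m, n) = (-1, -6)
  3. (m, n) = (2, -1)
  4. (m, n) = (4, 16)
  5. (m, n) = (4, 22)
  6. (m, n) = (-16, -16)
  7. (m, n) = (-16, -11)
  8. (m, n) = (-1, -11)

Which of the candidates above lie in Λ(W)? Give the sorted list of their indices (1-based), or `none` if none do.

β' = (5−√29)/2 ≈ -0.1926.
#1 (-2,-15): internal coord -2 + (-15)·β' = +0.8887; +0.8887 ∈ [0.4, 1.6) → IN Λ
#2 (-1,-6): internal coord -1 + (-6)·β' = +0.1555; +0.1555 ∉ [0.4, 1.6) → out
#3 (2,-1): internal coord 2 + (-1)·β' = +2.1926; +2.1926 ∉ [0.4, 1.6) → out
#4 (4,16): internal coord 4 + (16)·β' = +0.9187; +0.9187 ∈ [0.4, 1.6) → IN Λ
#5 (4,22): internal coord 4 + (22)·β' = -0.2368; -0.2368 ∉ [0.4, 1.6) → out
#6 (-16,-16): internal coord -16 + (-16)·β' = -12.9187; -12.9187 ∉ [0.4, 1.6) → out
#7 (-16,-11): internal coord -16 + (-11)·β' = -13.8816; -13.8816 ∉ [0.4, 1.6) → out
#8 (-1,-11): internal coord -1 + (-11)·β' = +1.1184; +1.1184 ∈ [0.4, 1.6) → IN Λ

1, 4, 8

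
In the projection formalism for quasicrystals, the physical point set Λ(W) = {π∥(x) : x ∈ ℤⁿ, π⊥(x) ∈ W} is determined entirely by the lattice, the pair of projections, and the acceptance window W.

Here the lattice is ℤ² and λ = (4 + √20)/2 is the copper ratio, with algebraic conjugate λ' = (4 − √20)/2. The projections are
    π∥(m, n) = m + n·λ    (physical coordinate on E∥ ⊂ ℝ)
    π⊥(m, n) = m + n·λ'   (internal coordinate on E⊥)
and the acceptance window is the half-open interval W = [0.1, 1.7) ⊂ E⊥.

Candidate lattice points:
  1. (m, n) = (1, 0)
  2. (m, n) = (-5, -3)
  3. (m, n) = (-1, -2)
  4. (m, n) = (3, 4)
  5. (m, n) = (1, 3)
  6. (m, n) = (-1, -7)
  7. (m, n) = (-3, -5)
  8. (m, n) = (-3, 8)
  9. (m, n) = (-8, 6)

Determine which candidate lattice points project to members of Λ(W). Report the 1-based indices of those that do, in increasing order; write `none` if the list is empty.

1, 5, 6

Numerically λ ≈ 4.23607 and λ' = −1/λ ≈ -0.23607.
candidate 1: (m,n)=(1,0) → π∥ = 1+0·λ ≈ 1.00000, π⊥ = 1+0·λ' ≈ 1.00000 ∈ [0.1, 1.7) ⇒ IN Λ
candidate 2: (m,n)=(-5,-3) → π∥ = -5-3·λ ≈ -17.70820, π⊥ = -5-3·λ' ≈ -4.29180 ∉ [0.1, 1.7) ⇒ out
candidate 3: (m,n)=(-1,-2) → π∥ = -1-2·λ ≈ -9.47214, π⊥ = -1-2·λ' ≈ -0.52786 ∉ [0.1, 1.7) ⇒ out
candidate 4: (m,n)=(3,4) → π∥ = 3+4·λ ≈ 19.94427, π⊥ = 3+4·λ' ≈ 2.05573 ∉ [0.1, 1.7) ⇒ out
candidate 5: (m,n)=(1,3) → π∥ = 1+3·λ ≈ 13.70820, π⊥ = 1+3·λ' ≈ 0.29180 ∈ [0.1, 1.7) ⇒ IN Λ
candidate 6: (m,n)=(-1,-7) → π∥ = -1-7·λ ≈ -30.65248, π⊥ = -1-7·λ' ≈ 0.65248 ∈ [0.1, 1.7) ⇒ IN Λ
candidate 7: (m,n)=(-3,-5) → π∥ = -3-5·λ ≈ -24.18034, π⊥ = -3-5·λ' ≈ -1.81966 ∉ [0.1, 1.7) ⇒ out
candidate 8: (m,n)=(-3,8) → π∥ = -3+8·λ ≈ 30.88854, π⊥ = -3+8·λ' ≈ -4.88854 ∉ [0.1, 1.7) ⇒ out
candidate 9: (m,n)=(-8,6) → π∥ = -8+6·λ ≈ 17.41641, π⊥ = -8+6·λ' ≈ -9.41641 ∉ [0.1, 1.7) ⇒ out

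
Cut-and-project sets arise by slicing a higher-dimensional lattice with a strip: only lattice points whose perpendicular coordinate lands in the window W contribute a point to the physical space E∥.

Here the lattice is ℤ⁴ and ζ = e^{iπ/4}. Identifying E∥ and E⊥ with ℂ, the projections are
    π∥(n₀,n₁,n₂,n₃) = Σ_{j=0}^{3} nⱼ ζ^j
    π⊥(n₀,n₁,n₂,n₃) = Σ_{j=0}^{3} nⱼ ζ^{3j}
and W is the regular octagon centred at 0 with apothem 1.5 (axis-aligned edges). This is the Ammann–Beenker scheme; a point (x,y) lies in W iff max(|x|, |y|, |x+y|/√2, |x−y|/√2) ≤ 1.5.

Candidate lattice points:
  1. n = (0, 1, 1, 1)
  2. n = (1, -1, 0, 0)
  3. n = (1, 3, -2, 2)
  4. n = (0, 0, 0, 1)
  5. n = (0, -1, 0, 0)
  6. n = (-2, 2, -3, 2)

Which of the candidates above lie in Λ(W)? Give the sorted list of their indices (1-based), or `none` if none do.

Internal map: ζ^{3j} for j=0..3 gives (1,0), (−√2/2,√2/2), (0,−1), (√2/2,√2/2).
candidate 1: n = (0, 1, 1, 1) → π⊥ ≈ (+0.0000, +0.4142); max(|x|,|y|,|x±y|/√2) = 0.4142 ≤ 1.5 ⇒ ∈ W
candidate 2: n = (1, -1, 0, 0) → π⊥ ≈ (+1.7071, -0.7071); max(|x|,|y|,|x±y|/√2) = 1.7071 > 1.5 ⇒ ∉ W
candidate 3: n = (1, 3, -2, 2) → π⊥ ≈ (+0.2929, +5.5355); max(|x|,|y|,|x±y|/√2) = 5.5355 > 1.5 ⇒ ∉ W
candidate 4: n = (0, 0, 0, 1) → π⊥ ≈ (+0.7071, +0.7071); max(|x|,|y|,|x±y|/√2) = 1.0000 ≤ 1.5 ⇒ ∈ W
candidate 5: n = (0, -1, 0, 0) → π⊥ ≈ (+0.7071, -0.7071); max(|x|,|y|,|x±y|/√2) = 1.0000 ≤ 1.5 ⇒ ∈ W
candidate 6: n = (-2, 2, -3, 2) → π⊥ ≈ (-2.0000, +5.8284); max(|x|,|y|,|x±y|/√2) = 5.8284 > 1.5 ⇒ ∉ W

1, 4, 5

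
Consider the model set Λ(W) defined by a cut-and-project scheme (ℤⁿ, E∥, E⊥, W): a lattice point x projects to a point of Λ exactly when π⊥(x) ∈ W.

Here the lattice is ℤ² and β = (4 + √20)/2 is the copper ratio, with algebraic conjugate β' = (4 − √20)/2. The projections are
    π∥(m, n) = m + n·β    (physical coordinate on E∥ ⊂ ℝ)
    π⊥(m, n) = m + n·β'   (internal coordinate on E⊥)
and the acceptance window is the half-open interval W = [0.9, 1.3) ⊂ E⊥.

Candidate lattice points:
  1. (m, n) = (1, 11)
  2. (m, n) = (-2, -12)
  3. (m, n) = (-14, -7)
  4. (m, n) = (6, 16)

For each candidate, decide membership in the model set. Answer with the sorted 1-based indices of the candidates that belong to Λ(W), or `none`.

none

Numerically β ≈ 4.236068 and β' = −1/β ≈ -0.236068.
#1 (1,11): internal coord 1 + (11)·β' = -1.596748; -1.596748 ∉ [0.9, 1.3) → out
#2 (-2,-12): internal coord -2 + (-12)·β' = +0.832816; +0.832816 ∉ [0.9, 1.3) → out
#3 (-14,-7): internal coord -14 + (-7)·β' = -12.347524; -12.347524 ∉ [0.9, 1.3) → out
#4 (6,16): internal coord 6 + (16)·β' = +2.222912; +2.222912 ∉ [0.9, 1.3) → out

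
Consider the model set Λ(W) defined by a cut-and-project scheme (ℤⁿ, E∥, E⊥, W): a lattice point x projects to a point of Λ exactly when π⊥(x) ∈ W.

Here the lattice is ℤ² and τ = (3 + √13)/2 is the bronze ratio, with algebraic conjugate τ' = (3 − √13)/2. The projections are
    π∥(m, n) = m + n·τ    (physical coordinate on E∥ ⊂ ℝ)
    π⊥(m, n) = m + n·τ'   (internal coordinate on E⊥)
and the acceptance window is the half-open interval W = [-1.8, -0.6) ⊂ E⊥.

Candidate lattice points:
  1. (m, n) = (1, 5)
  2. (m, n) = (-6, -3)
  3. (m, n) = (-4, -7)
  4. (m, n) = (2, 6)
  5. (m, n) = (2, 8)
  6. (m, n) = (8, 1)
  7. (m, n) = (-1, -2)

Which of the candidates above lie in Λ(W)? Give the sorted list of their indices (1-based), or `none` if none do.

none

τ' = (3−√13)/2 ≈ -0.3028.
#1 (1,5): internal coord 1 + (5)·τ' = -0.5139; -0.5139 ∉ [-1.8, -0.6) → out
#2 (-6,-3): internal coord -6 + (-3)·τ' = -5.0917; -5.0917 ∉ [-1.8, -0.6) → out
#3 (-4,-7): internal coord -4 + (-7)·τ' = -1.8806; -1.8806 ∉ [-1.8, -0.6) → out
#4 (2,6): internal coord 2 + (6)·τ' = +0.1833; +0.1833 ∉ [-1.8, -0.6) → out
#5 (2,8): internal coord 2 + (8)·τ' = -0.4222; -0.4222 ∉ [-1.8, -0.6) → out
#6 (8,1): internal coord 8 + (1)·τ' = +7.6972; +7.6972 ∉ [-1.8, -0.6) → out
#7 (-1,-2): internal coord -1 + (-2)·τ' = -0.3944; -0.3944 ∉ [-1.8, -0.6) → out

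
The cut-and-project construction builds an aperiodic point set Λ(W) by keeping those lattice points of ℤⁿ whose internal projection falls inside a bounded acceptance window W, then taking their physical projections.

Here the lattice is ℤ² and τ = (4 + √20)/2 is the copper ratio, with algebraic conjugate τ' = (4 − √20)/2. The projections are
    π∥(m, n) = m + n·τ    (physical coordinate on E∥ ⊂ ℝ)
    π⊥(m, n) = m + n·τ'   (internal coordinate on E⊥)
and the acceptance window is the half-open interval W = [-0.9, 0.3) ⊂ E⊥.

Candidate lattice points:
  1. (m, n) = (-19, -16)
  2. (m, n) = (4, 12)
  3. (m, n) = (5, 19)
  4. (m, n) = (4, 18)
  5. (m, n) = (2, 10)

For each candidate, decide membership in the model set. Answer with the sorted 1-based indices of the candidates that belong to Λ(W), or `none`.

4, 5

Compute τ' = (4−√20)/2 = -0.2361, so π⊥(m,n) = m -0.2361·n.
[1] lift (-19,-16): star map gives -15.2229; window check -0.9 ≤ -15.2229 < 0.3 is false → out
[2] lift (4,12): star map gives 1.1672; window check -0.9 ≤ 1.1672 < 0.3 is false → out
[3] lift (5,19): star map gives 0.5147; window check -0.9 ≤ 0.5147 < 0.3 is false → out
[4] lift (4,18): star map gives -0.2492; window check -0.9 ≤ -0.2492 < 0.3 is true → IN Λ
[5] lift (2,10): star map gives -0.3607; window check -0.9 ≤ -0.3607 < 0.3 is true → IN Λ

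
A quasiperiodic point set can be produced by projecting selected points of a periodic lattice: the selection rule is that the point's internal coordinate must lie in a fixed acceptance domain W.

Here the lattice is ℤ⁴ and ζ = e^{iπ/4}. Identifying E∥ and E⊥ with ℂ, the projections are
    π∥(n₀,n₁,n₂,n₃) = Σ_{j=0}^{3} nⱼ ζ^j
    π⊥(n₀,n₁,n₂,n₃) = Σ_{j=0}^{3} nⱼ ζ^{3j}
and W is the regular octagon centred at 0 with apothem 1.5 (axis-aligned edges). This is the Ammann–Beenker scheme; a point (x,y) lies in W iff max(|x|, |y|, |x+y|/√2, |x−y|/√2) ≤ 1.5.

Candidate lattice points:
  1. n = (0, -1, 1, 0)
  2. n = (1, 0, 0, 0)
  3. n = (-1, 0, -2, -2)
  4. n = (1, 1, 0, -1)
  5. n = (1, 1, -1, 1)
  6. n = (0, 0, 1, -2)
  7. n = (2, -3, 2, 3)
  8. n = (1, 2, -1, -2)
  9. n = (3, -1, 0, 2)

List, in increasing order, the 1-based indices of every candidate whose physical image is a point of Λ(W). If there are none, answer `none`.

2, 4

With ζ = e^{iπ/4} the internal vectors are ζ^0,ζ^3,ζ^6,ζ^9.
candidate 1: n = (0, -1, 1, 0) → π⊥ ≈ (+0.7071, -1.7071); max(|x|,|y|,|x±y|/√2) = 1.7071 > 1.5 ⇒ ∉ W
candidate 2: n = (1, 0, 0, 0) → π⊥ ≈ (+1.0000, +0.0000); max(|x|,|y|,|x±y|/√2) = 1.0000 ≤ 1.5 ⇒ ∈ W
candidate 3: n = (-1, 0, -2, -2) → π⊥ ≈ (-2.4142, +0.5858); max(|x|,|y|,|x±y|/√2) = 2.4142 > 1.5 ⇒ ∉ W
candidate 4: n = (1, 1, 0, -1) → π⊥ ≈ (-0.4142, +0.0000); max(|x|,|y|,|x±y|/√2) = 0.4142 ≤ 1.5 ⇒ ∈ W
candidate 5: n = (1, 1, -1, 1) → π⊥ ≈ (+1.0000, +2.4142); max(|x|,|y|,|x±y|/√2) = 2.4142 > 1.5 ⇒ ∉ W
candidate 6: n = (0, 0, 1, -2) → π⊥ ≈ (-1.4142, -2.4142); max(|x|,|y|,|x±y|/√2) = 2.7071 > 1.5 ⇒ ∉ W
candidate 7: n = (2, -3, 2, 3) → π⊥ ≈ (+6.2426, -2.0000); max(|x|,|y|,|x±y|/√2) = 6.2426 > 1.5 ⇒ ∉ W
candidate 8: n = (1, 2, -1, -2) → π⊥ ≈ (-1.8284, +1.0000); max(|x|,|y|,|x±y|/√2) = 2.0000 > 1.5 ⇒ ∉ W
candidate 9: n = (3, -1, 0, 2) → π⊥ ≈ (+5.1213, +0.7071); max(|x|,|y|,|x±y|/√2) = 5.1213 > 1.5 ⇒ ∉ W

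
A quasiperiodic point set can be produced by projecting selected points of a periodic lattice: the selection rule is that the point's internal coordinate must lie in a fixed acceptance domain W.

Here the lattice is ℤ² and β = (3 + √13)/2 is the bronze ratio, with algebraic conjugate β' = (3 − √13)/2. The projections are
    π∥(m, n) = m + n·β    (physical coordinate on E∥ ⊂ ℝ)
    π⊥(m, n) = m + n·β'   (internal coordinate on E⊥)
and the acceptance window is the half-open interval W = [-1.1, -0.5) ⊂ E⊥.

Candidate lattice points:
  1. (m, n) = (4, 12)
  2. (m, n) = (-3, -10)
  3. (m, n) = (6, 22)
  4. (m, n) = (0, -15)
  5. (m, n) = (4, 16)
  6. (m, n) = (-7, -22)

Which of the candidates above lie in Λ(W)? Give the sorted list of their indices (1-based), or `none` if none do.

3, 5

Compute β' = (3−√13)/2 = -0.30278, so π⊥(m,n) = m -0.30278·n.
#1 (4,12): internal coord 4 + (12)·β' = +0.36669; +0.36669 ∉ [-1.1, -0.5) → out
#2 (-3,-10): internal coord -3 + (-10)·β' = +0.02776; +0.02776 ∉ [-1.1, -0.5) → out
#3 (6,22): internal coord 6 + (22)·β' = -0.66106; -0.66106 ∈ [-1.1, -0.5) → IN Λ
#4 (0,-15): internal coord 0 + (-15)·β' = +4.54163; +4.54163 ∉ [-1.1, -0.5) → out
#5 (4,16): internal coord 4 + (16)·β' = -0.84441; -0.84441 ∈ [-1.1, -0.5) → IN Λ
#6 (-7,-22): internal coord -7 + (-22)·β' = -0.33894; -0.33894 ∉ [-1.1, -0.5) → out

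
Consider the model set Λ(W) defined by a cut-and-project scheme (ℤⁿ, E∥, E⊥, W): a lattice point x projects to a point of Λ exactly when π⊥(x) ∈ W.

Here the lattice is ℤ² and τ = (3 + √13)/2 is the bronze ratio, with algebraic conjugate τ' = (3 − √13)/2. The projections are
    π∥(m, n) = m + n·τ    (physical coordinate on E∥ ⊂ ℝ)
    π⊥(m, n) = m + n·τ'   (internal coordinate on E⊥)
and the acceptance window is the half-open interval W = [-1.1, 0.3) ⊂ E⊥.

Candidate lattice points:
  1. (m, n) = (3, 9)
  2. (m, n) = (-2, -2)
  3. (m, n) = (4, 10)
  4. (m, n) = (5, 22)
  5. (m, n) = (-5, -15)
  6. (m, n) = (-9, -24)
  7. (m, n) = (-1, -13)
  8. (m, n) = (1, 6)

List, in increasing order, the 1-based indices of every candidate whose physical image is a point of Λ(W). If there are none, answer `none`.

Compute τ' = (3−√13)/2 = -0.30278, so π⊥(m,n) = m -0.30278·n.
candidate 1: (m,n)=(3,9) → π∥ = 3+9·τ ≈ 32.72498, π⊥ = 3+9·τ' ≈ 0.27502 ∈ [-1.1, 0.3) ⇒ IN Λ
candidate 2: (m,n)=(-2,-2) → π∥ = -2-2·τ ≈ -8.60555, π⊥ = -2-2·τ' ≈ -1.39445 ∉ [-1.1, 0.3) ⇒ out
candidate 3: (m,n)=(4,10) → π∥ = 4+10·τ ≈ 37.02776, π⊥ = 4+10·τ' ≈ 0.97224 ∉ [-1.1, 0.3) ⇒ out
candidate 4: (m,n)=(5,22) → π∥ = 5+22·τ ≈ 77.66106, π⊥ = 5+22·τ' ≈ -1.66106 ∉ [-1.1, 0.3) ⇒ out
candidate 5: (m,n)=(-5,-15) → π∥ = -5-15·τ ≈ -54.54163, π⊥ = -5-15·τ' ≈ -0.45837 ∈ [-1.1, 0.3) ⇒ IN Λ
candidate 6: (m,n)=(-9,-24) → π∥ = -9-24·τ ≈ -88.26662, π⊥ = -9-24·τ' ≈ -1.73338 ∉ [-1.1, 0.3) ⇒ out
candidate 7: (m,n)=(-1,-13) → π∥ = -1-13·τ ≈ -43.93608, π⊥ = -1-13·τ' ≈ 2.93608 ∉ [-1.1, 0.3) ⇒ out
candidate 8: (m,n)=(1,6) → π∥ = 1+6·τ ≈ 20.81665, π⊥ = 1+6·τ' ≈ -0.81665 ∈ [-1.1, 0.3) ⇒ IN Λ

1, 5, 8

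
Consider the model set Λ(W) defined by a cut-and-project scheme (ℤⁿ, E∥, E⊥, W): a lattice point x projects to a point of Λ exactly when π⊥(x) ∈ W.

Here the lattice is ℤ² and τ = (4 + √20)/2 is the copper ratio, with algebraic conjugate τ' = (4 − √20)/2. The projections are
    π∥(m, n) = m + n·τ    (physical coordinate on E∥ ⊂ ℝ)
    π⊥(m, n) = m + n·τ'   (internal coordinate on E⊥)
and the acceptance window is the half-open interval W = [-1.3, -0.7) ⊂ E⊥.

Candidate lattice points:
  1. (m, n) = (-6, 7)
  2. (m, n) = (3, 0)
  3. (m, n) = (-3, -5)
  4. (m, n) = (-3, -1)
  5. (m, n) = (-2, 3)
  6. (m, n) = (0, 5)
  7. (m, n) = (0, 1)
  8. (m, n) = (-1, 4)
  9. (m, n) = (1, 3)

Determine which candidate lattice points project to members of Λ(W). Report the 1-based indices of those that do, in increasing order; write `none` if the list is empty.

Numerically τ ≈ 4.2361 and τ' = −1/τ ≈ -0.2361.
#1 (-6,7): internal coord -6 + (7)·τ' = -7.6525; -7.6525 ∉ [-1.3, -0.7) → out
#2 (3,0): internal coord 3 + (0)·τ' = +3.0000; +3.0000 ∉ [-1.3, -0.7) → out
#3 (-3,-5): internal coord -3 + (-5)·τ' = -1.8197; -1.8197 ∉ [-1.3, -0.7) → out
#4 (-3,-1): internal coord -3 + (-1)·τ' = -2.7639; -2.7639 ∉ [-1.3, -0.7) → out
#5 (-2,3): internal coord -2 + (3)·τ' = -2.7082; -2.7082 ∉ [-1.3, -0.7) → out
#6 (0,5): internal coord 0 + (5)·τ' = -1.1803; -1.1803 ∈ [-1.3, -0.7) → IN Λ
#7 (0,1): internal coord 0 + (1)·τ' = -0.2361; -0.2361 ∉ [-1.3, -0.7) → out
#8 (-1,4): internal coord -1 + (4)·τ' = -1.9443; -1.9443 ∉ [-1.3, -0.7) → out
#9 (1,3): internal coord 1 + (3)·τ' = +0.2918; +0.2918 ∉ [-1.3, -0.7) → out

6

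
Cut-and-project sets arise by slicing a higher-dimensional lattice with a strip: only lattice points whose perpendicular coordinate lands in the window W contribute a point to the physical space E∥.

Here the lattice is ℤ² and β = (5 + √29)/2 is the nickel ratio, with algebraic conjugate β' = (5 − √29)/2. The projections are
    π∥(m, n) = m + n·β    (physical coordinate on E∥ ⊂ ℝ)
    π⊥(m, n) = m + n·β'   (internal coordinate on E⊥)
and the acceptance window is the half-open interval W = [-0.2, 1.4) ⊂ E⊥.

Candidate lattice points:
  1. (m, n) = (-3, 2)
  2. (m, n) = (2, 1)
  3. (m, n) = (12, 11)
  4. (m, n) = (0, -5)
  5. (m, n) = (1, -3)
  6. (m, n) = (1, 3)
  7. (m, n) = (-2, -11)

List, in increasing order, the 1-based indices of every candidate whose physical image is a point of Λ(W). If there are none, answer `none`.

4, 6, 7

Numerically β ≈ 5.1926 and β' = −1/β ≈ -0.1926.
candidate 1: (m,n)=(-3,2) → π∥ = -3+2·β ≈ 7.3852, π⊥ = -3+2·β' ≈ -3.3852 ∉ [-0.2, 1.4) ⇒ out
candidate 2: (m,n)=(2,1) → π∥ = 2+1·β ≈ 7.1926, π⊥ = 2+1·β' ≈ 1.8074 ∉ [-0.2, 1.4) ⇒ out
candidate 3: (m,n)=(12,11) → π∥ = 12+11·β ≈ 69.1184, π⊥ = 12+11·β' ≈ 9.8816 ∉ [-0.2, 1.4) ⇒ out
candidate 4: (m,n)=(0,-5) → π∥ = 0-5·β ≈ -25.9629, π⊥ = 0-5·β' ≈ 0.9629 ∈ [-0.2, 1.4) ⇒ IN Λ
candidate 5: (m,n)=(1,-3) → π∥ = 1-3·β ≈ -14.5777, π⊥ = 1-3·β' ≈ 1.5777 ∉ [-0.2, 1.4) ⇒ out
candidate 6: (m,n)=(1,3) → π∥ = 1+3·β ≈ 16.5777, π⊥ = 1+3·β' ≈ 0.4223 ∈ [-0.2, 1.4) ⇒ IN Λ
candidate 7: (m,n)=(-2,-11) → π∥ = -2-11·β ≈ -59.1184, π⊥ = -2-11·β' ≈ 0.1184 ∈ [-0.2, 1.4) ⇒ IN Λ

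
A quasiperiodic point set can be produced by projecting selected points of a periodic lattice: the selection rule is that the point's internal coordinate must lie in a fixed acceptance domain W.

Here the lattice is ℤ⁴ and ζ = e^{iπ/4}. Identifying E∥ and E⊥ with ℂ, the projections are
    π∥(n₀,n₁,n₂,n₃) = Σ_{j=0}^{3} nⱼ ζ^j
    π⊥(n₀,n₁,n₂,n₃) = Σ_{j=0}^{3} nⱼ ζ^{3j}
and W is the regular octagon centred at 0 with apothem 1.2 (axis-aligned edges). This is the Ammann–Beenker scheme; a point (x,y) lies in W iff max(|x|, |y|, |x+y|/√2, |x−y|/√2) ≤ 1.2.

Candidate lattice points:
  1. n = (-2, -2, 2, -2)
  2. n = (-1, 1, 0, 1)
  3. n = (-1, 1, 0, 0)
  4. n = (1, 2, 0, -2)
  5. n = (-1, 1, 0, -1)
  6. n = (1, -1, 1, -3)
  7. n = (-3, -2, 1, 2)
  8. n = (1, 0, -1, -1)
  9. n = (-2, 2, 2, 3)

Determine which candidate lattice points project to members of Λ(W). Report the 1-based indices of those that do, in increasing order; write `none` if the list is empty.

Internal map: ζ^{3j} for j=0..3 gives (1,0), (−√2/2,√2/2), (0,−1), (√2/2,√2/2).
#1 (-2, -2, 2, -2): internal (-2.00000, -4.82843); octagon support 4.82843 vs apothem 1.2 → ∉ W
#2 (-1, 1, 0, 1): internal (-1.00000, 1.41421); octagon support 1.70711 vs apothem 1.2 → ∉ W
#3 (-1, 1, 0, 0): internal (-1.70711, 0.70711); octagon support 1.70711 vs apothem 1.2 → ∉ W
#4 (1, 2, 0, -2): internal (-1.82843, 0.00000); octagon support 1.82843 vs apothem 1.2 → ∉ W
#5 (-1, 1, 0, -1): internal (-2.41421, 0.00000); octagon support 2.41421 vs apothem 1.2 → ∉ W
#6 (1, -1, 1, -3): internal (-0.41421, -3.82843); octagon support 3.82843 vs apothem 1.2 → ∉ W
#7 (-3, -2, 1, 2): internal (-0.17157, -1.00000); octagon support 1.00000 vs apothem 1.2 → ∈ W
#8 (1, 0, -1, -1): internal (0.29289, 0.29289); octagon support 0.41421 vs apothem 1.2 → ∈ W
#9 (-2, 2, 2, 3): internal (-1.29289, 1.53553); octagon support 2.00000 vs apothem 1.2 → ∉ W

7, 8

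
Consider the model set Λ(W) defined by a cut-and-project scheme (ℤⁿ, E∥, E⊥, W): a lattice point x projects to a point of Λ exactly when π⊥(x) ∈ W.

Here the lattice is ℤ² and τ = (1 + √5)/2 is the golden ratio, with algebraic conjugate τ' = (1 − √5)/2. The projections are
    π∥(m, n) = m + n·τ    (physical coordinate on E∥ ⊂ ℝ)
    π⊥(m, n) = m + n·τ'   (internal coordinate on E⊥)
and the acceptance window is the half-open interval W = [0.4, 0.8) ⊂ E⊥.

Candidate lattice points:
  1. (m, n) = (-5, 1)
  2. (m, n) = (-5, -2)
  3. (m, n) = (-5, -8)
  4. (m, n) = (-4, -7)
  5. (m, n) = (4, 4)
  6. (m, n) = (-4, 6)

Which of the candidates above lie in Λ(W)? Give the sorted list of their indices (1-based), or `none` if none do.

none

τ' = (1−√5)/2 ≈ -0.61803.
[1] lift (-5,1): star map gives -5.61803; window check 0.4 ≤ -5.61803 < 0.8 is false → out
[2] lift (-5,-2): star map gives -3.76393; window check 0.4 ≤ -3.76393 < 0.8 is false → out
[3] lift (-5,-8): star map gives -0.05573; window check 0.4 ≤ -0.05573 < 0.8 is false → out
[4] lift (-4,-7): star map gives 0.32624; window check 0.4 ≤ 0.32624 < 0.8 is false → out
[5] lift (4,4): star map gives 1.52786; window check 0.4 ≤ 1.52786 < 0.8 is false → out
[6] lift (-4,6): star map gives -7.70820; window check 0.4 ≤ -7.70820 < 0.8 is false → out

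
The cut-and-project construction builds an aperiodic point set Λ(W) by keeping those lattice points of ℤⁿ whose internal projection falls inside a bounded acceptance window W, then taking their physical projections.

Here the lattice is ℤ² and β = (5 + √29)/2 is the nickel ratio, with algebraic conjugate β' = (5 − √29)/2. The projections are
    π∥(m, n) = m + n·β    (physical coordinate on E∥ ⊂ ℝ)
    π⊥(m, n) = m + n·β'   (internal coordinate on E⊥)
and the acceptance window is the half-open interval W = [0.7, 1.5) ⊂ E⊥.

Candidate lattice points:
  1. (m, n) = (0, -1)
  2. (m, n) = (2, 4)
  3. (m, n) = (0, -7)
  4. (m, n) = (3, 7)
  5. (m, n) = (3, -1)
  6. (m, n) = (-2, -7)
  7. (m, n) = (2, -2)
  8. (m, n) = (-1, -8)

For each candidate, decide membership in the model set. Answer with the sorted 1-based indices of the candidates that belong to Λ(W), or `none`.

2, 3

β' = (5−√29)/2 ≈ -0.19258.
candidate 1: (m,n)=(0,-1) → π∥ = 0-1·β ≈ -5.19258, π⊥ = 0-1·β' ≈ 0.19258 ∉ [0.7, 1.5) ⇒ out
candidate 2: (m,n)=(2,4) → π∥ = 2+4·β ≈ 22.77033, π⊥ = 2+4·β' ≈ 1.22967 ∈ [0.7, 1.5) ⇒ IN Λ
candidate 3: (m,n)=(0,-7) → π∥ = 0-7·β ≈ -36.34808, π⊥ = 0-7·β' ≈ 1.34808 ∈ [0.7, 1.5) ⇒ IN Λ
candidate 4: (m,n)=(3,7) → π∥ = 3+7·β ≈ 39.34808, π⊥ = 3+7·β' ≈ 1.65192 ∉ [0.7, 1.5) ⇒ out
candidate 5: (m,n)=(3,-1) → π∥ = 3-1·β ≈ -2.19258, π⊥ = 3-1·β' ≈ 3.19258 ∉ [0.7, 1.5) ⇒ out
candidate 6: (m,n)=(-2,-7) → π∥ = -2-7·β ≈ -38.34808, π⊥ = -2-7·β' ≈ -0.65192 ∉ [0.7, 1.5) ⇒ out
candidate 7: (m,n)=(2,-2) → π∥ = 2-2·β ≈ -8.38516, π⊥ = 2-2·β' ≈ 2.38516 ∉ [0.7, 1.5) ⇒ out
candidate 8: (m,n)=(-1,-8) → π∥ = -1-8·β ≈ -42.54066, π⊥ = -1-8·β' ≈ 0.54066 ∉ [0.7, 1.5) ⇒ out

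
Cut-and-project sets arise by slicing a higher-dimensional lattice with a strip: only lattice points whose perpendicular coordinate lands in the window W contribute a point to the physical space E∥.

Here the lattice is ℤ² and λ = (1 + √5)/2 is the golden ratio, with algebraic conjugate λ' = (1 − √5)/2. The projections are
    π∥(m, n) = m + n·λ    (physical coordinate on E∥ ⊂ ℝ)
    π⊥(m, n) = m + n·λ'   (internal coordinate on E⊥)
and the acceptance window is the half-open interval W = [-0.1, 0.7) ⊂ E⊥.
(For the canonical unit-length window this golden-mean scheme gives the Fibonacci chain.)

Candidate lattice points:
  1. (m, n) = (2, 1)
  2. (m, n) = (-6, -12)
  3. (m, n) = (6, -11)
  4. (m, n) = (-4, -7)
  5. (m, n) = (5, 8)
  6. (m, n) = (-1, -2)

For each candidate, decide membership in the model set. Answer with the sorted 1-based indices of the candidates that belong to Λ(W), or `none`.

Compute λ' = (1−√5)/2 = -0.61803, so π⊥(m,n) = m -0.61803·n.
candidate 1: (m,n)=(2,1) → π∥ = 2+1·λ ≈ 3.61803, π⊥ = 2+1·λ' ≈ 1.38197 ∉ [-0.1, 0.7) ⇒ out
candidate 2: (m,n)=(-6,-12) → π∥ = -6-12·λ ≈ -25.41641, π⊥ = -6-12·λ' ≈ 1.41641 ∉ [-0.1, 0.7) ⇒ out
candidate 3: (m,n)=(6,-11) → π∥ = 6-11·λ ≈ -11.79837, π⊥ = 6-11·λ' ≈ 12.79837 ∉ [-0.1, 0.7) ⇒ out
candidate 4: (m,n)=(-4,-7) → π∥ = -4-7·λ ≈ -15.32624, π⊥ = -4-7·λ' ≈ 0.32624 ∈ [-0.1, 0.7) ⇒ IN Λ
candidate 5: (m,n)=(5,8) → π∥ = 5+8·λ ≈ 17.94427, π⊥ = 5+8·λ' ≈ 0.05573 ∈ [-0.1, 0.7) ⇒ IN Λ
candidate 6: (m,n)=(-1,-2) → π∥ = -1-2·λ ≈ -4.23607, π⊥ = -1-2·λ' ≈ 0.23607 ∈ [-0.1, 0.7) ⇒ IN Λ

4, 5, 6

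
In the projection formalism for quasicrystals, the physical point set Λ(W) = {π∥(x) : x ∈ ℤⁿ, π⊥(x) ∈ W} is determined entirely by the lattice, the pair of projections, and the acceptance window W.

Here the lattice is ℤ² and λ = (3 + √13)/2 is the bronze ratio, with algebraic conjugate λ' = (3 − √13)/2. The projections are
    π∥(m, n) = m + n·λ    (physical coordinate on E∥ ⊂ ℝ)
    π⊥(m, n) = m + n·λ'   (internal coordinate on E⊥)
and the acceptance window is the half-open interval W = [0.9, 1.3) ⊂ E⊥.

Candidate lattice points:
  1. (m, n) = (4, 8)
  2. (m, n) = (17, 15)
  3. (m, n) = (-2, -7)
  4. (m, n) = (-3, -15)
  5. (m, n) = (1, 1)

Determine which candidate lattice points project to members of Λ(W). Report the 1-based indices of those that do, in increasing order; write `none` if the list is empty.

Numerically λ ≈ 3.302776 and λ' = −1/λ ≈ -0.302776.
[1] lift (4,8): star map gives 1.577795; window check 0.9 ≤ 1.577795 < 1.3 is false → out
[2] lift (17,15): star map gives 12.458365; window check 0.9 ≤ 12.458365 < 1.3 is false → out
[3] lift (-2,-7): star map gives 0.119429; window check 0.9 ≤ 0.119429 < 1.3 is false → out
[4] lift (-3,-15): star map gives 1.541635; window check 0.9 ≤ 1.541635 < 1.3 is false → out
[5] lift (1,1): star map gives 0.697224; window check 0.9 ≤ 0.697224 < 1.3 is false → out

none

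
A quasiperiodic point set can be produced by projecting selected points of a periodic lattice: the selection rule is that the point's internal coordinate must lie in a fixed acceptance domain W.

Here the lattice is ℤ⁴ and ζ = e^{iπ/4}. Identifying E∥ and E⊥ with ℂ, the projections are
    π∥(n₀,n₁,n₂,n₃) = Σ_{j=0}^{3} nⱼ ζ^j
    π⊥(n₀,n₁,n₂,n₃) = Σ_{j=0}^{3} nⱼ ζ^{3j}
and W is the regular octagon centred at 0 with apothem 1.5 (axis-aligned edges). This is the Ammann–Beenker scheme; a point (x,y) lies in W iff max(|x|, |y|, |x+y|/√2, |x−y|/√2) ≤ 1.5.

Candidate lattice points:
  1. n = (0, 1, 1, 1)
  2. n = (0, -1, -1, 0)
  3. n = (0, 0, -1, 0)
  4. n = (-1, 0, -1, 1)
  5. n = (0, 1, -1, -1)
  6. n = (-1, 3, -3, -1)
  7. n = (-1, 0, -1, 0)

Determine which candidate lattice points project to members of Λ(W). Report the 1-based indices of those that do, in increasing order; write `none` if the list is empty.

Internal map: ζ^{3j} for j=0..3 gives (1,0), (−√2/2,√2/2), (0,−1), (√2/2,√2/2).
#1 (0, 1, 1, 1): internal (0.000000, 0.414214); octagon support 0.414214 vs apothem 1.5 → ∈ W
#2 (0, -1, -1, 0): internal (0.707107, 0.292893); octagon support 0.707107 vs apothem 1.5 → ∈ W
#3 (0, 0, -1, 0): internal (0.000000, 1.000000); octagon support 1.000000 vs apothem 1.5 → ∈ W
#4 (-1, 0, -1, 1): internal (-0.292893, 1.707107); octagon support 1.707107 vs apothem 1.5 → ∉ W
#5 (0, 1, -1, -1): internal (-1.414214, 1.000000); octagon support 1.707107 vs apothem 1.5 → ∉ W
#6 (-1, 3, -3, -1): internal (-3.828427, 4.414214); octagon support 5.828427 vs apothem 1.5 → ∉ W
#7 (-1, 0, -1, 0): internal (-1.000000, 1.000000); octagon support 1.414214 vs apothem 1.5 → ∈ W

1, 2, 3, 7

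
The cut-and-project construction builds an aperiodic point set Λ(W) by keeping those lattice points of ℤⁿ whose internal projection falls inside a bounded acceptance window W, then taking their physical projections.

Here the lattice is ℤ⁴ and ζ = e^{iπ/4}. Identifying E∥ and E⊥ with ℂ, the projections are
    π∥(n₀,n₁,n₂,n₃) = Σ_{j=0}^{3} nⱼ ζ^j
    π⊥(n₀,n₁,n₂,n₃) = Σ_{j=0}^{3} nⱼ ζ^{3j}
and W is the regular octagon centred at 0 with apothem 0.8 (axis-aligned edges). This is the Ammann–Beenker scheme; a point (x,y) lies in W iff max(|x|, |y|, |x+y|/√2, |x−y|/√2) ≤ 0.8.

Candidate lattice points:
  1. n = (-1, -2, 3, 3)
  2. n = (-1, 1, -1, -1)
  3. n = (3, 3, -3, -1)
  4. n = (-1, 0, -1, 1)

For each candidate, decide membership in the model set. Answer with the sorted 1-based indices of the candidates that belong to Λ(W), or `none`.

none

Internal map: ζ^{3j} for j=0..3 gives (1,0), (−√2/2,√2/2), (0,−1), (√2/2,√2/2).
#1 (-1, -2, 3, 3): internal (2.53553, -2.29289); octagon support 3.41421 vs apothem 0.8 → ∉ W
#2 (-1, 1, -1, -1): internal (-2.41421, 1.00000); octagon support 2.41421 vs apothem 0.8 → ∉ W
#3 (3, 3, -3, -1): internal (0.17157, 4.41421); octagon support 4.41421 vs apothem 0.8 → ∉ W
#4 (-1, 0, -1, 1): internal (-0.29289, 1.70711); octagon support 1.70711 vs apothem 0.8 → ∉ W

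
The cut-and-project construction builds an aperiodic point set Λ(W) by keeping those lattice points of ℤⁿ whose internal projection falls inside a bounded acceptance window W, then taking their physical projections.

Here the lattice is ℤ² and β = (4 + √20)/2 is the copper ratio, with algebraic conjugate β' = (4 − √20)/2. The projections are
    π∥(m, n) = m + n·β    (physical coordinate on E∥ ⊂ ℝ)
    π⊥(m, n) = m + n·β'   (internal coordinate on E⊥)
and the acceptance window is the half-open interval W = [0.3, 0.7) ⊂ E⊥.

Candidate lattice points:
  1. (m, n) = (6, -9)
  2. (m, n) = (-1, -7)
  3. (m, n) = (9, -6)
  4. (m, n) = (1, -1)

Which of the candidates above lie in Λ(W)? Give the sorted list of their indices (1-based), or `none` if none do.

Compute β' = (4−√20)/2 = -0.23607, so π⊥(m,n) = m -0.23607·n.
[1] lift (6,-9): star map gives 8.12461; window check 0.3 ≤ 8.12461 < 0.7 is false → out
[2] lift (-1,-7): star map gives 0.65248; window check 0.3 ≤ 0.65248 < 0.7 is true → IN Λ
[3] lift (9,-6): star map gives 10.41641; window check 0.3 ≤ 10.41641 < 0.7 is false → out
[4] lift (1,-1): star map gives 1.23607; window check 0.3 ≤ 1.23607 < 0.7 is false → out

2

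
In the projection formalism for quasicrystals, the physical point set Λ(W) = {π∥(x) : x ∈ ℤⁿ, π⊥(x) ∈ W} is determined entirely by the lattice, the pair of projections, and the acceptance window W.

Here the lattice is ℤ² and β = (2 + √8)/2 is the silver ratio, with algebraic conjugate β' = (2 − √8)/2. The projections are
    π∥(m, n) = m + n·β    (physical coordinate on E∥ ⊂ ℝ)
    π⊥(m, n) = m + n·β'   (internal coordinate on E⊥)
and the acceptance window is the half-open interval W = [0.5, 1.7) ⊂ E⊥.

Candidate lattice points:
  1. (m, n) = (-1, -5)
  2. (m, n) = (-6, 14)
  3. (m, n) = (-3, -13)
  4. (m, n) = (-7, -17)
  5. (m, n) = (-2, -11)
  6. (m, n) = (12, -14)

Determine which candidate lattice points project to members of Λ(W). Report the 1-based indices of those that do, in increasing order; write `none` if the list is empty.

Compute β' = (2−√8)/2 = -0.414214, so π⊥(m,n) = m -0.414214·n.
candidate 1: (m,n)=(-1,-5) → π∥ = -1-5·β ≈ -13.071068, π⊥ = -1-5·β' ≈ 1.071068 ∈ [0.5, 1.7) ⇒ IN Λ
candidate 2: (m,n)=(-6,14) → π∥ = -6+14·β ≈ 27.798990, π⊥ = -6+14·β' ≈ -11.798990 ∉ [0.5, 1.7) ⇒ out
candidate 3: (m,n)=(-3,-13) → π∥ = -3-13·β ≈ -34.384776, π⊥ = -3-13·β' ≈ 2.384776 ∉ [0.5, 1.7) ⇒ out
candidate 4: (m,n)=(-7,-17) → π∥ = -7-17·β ≈ -48.041631, π⊥ = -7-17·β' ≈ 0.041631 ∉ [0.5, 1.7) ⇒ out
candidate 5: (m,n)=(-2,-11) → π∥ = -2-11·β ≈ -28.556349, π⊥ = -2-11·β' ≈ 2.556349 ∉ [0.5, 1.7) ⇒ out
candidate 6: (m,n)=(12,-14) → π∥ = 12-14·β ≈ -21.798990, π⊥ = 12-14·β' ≈ 17.798990 ∉ [0.5, 1.7) ⇒ out

1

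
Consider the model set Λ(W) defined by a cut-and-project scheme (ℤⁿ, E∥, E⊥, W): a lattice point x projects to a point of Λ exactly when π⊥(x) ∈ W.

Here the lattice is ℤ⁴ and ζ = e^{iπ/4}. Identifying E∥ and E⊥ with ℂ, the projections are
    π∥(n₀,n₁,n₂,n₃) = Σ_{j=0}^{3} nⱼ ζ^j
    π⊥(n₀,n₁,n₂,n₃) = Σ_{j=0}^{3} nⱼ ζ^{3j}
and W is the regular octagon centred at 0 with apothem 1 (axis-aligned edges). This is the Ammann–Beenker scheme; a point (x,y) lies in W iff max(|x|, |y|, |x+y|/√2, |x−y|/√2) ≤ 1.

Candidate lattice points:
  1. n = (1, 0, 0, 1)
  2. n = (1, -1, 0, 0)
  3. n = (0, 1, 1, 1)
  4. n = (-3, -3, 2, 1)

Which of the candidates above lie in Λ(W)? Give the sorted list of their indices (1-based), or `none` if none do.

π⊥(n) = n₀ + n₁ζ³ + n₂ζ⁶ + n₃ζ⁹ where ζ = e^{iπ/4}.
#1 (1, 0, 0, 1): internal (1.7071, 0.7071); octagon support 1.7071 vs apothem 1 → ∉ W
#2 (1, -1, 0, 0): internal (1.7071, -0.7071); octagon support 1.7071 vs apothem 1 → ∉ W
#3 (0, 1, 1, 1): internal (0.0000, 0.4142); octagon support 0.4142 vs apothem 1 → ∈ W
#4 (-3, -3, 2, 1): internal (-0.1716, -3.4142); octagon support 3.4142 vs apothem 1 → ∉ W

3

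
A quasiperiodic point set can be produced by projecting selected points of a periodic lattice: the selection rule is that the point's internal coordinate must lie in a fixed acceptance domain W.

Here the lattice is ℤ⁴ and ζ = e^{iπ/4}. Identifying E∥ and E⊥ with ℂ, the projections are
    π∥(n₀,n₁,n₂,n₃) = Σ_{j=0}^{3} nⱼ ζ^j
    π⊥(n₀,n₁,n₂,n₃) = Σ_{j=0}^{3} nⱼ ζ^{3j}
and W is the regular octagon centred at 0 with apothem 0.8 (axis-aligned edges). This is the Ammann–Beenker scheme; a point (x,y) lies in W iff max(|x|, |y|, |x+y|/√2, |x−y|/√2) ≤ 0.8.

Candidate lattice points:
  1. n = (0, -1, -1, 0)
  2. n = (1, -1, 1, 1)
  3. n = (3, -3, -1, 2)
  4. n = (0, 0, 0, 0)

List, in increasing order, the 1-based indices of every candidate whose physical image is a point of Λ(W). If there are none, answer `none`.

1, 4

Internal map: ζ^{3j} for j=0..3 gives (1,0), (−√2/2,√2/2), (0,−1), (√2/2,√2/2).
#1 (0, -1, -1, 0): internal (0.707107, 0.292893); octagon support 0.707107 vs apothem 0.8 → ∈ W
#2 (1, -1, 1, 1): internal (2.414214, -1.000000); octagon support 2.414214 vs apothem 0.8 → ∉ W
#3 (3, -3, -1, 2): internal (6.535534, 0.292893); octagon support 6.535534 vs apothem 0.8 → ∉ W
#4 (0, 0, 0, 0): internal (0.000000, 0.000000); octagon support 0.000000 vs apothem 0.8 → ∈ W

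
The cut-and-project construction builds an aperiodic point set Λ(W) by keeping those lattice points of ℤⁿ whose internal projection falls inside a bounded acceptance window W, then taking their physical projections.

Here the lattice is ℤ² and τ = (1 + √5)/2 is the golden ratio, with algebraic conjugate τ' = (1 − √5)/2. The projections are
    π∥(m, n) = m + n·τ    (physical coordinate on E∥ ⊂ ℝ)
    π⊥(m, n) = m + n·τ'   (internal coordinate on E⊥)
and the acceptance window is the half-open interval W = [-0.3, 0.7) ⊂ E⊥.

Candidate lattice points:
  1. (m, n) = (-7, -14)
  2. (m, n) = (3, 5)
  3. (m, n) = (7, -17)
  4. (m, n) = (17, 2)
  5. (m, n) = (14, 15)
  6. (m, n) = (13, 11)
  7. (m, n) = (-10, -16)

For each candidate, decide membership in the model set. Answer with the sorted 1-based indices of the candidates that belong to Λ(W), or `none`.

2, 7

Compute τ' = (1−√5)/2 = -0.61803, so π⊥(m,n) = m -0.61803·n.
candidate 1: (m,n)=(-7,-14) → π∥ = -7-14·τ ≈ -29.65248, π⊥ = -7-14·τ' ≈ 1.65248 ∉ [-0.3, 0.7) ⇒ out
candidate 2: (m,n)=(3,5) → π∥ = 3+5·τ ≈ 11.09017, π⊥ = 3+5·τ' ≈ -0.09017 ∈ [-0.3, 0.7) ⇒ IN Λ
candidate 3: (m,n)=(7,-17) → π∥ = 7-17·τ ≈ -20.50658, π⊥ = 7-17·τ' ≈ 17.50658 ∉ [-0.3, 0.7) ⇒ out
candidate 4: (m,n)=(17,2) → π∥ = 17+2·τ ≈ 20.23607, π⊥ = 17+2·τ' ≈ 15.76393 ∉ [-0.3, 0.7) ⇒ out
candidate 5: (m,n)=(14,15) → π∥ = 14+15·τ ≈ 38.27051, π⊥ = 14+15·τ' ≈ 4.72949 ∉ [-0.3, 0.7) ⇒ out
candidate 6: (m,n)=(13,11) → π∥ = 13+11·τ ≈ 30.79837, π⊥ = 13+11·τ' ≈ 6.20163 ∉ [-0.3, 0.7) ⇒ out
candidate 7: (m,n)=(-10,-16) → π∥ = -10-16·τ ≈ -35.88854, π⊥ = -10-16·τ' ≈ -0.11146 ∈ [-0.3, 0.7) ⇒ IN Λ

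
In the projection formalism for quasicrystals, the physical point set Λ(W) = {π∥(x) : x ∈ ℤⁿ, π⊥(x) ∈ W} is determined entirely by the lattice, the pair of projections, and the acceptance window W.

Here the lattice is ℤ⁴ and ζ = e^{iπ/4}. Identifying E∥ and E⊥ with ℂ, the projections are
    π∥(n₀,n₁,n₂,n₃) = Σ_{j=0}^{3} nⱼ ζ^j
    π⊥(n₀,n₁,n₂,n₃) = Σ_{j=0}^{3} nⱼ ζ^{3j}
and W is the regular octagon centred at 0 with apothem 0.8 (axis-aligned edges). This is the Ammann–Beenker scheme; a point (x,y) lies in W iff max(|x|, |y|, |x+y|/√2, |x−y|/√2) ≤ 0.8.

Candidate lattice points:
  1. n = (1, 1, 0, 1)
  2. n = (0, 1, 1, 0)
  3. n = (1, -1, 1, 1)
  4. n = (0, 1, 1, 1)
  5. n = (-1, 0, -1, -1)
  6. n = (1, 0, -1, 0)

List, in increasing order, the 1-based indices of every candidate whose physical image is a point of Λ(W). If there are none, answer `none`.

2, 4

With ζ = e^{iπ/4} the internal vectors are ζ^0,ζ^3,ζ^6,ζ^9.
#1 (1, 1, 0, 1): internal (1.00000, 1.41421); octagon support 1.70711 vs apothem 0.8 → ∉ W
#2 (0, 1, 1, 0): internal (-0.70711, -0.29289); octagon support 0.70711 vs apothem 0.8 → ∈ W
#3 (1, -1, 1, 1): internal (2.41421, -1.00000); octagon support 2.41421 vs apothem 0.8 → ∉ W
#4 (0, 1, 1, 1): internal (0.00000, 0.41421); octagon support 0.41421 vs apothem 0.8 → ∈ W
#5 (-1, 0, -1, -1): internal (-1.70711, 0.29289); octagon support 1.70711 vs apothem 0.8 → ∉ W
#6 (1, 0, -1, 0): internal (1.00000, 1.00000); octagon support 1.41421 vs apothem 0.8 → ∉ W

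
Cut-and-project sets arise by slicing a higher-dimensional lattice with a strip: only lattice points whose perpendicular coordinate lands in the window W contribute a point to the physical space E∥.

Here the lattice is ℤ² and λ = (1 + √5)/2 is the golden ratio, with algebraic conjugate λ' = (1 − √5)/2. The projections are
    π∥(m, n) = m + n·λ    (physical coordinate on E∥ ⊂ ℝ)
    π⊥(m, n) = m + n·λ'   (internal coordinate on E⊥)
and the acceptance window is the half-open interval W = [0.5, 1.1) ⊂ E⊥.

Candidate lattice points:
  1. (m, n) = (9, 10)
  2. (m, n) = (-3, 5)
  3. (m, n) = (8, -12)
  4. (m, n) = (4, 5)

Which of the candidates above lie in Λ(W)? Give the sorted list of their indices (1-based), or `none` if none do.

λ' = (1−√5)/2 ≈ -0.618034.
candidate 1: (m,n)=(9,10) → π∥ = 9+10·λ ≈ 25.180340, π⊥ = 9+10·λ' ≈ 2.819660 ∉ [0.5, 1.1) ⇒ out
candidate 2: (m,n)=(-3,5) → π∥ = -3+5·λ ≈ 5.090170, π⊥ = -3+5·λ' ≈ -6.090170 ∉ [0.5, 1.1) ⇒ out
candidate 3: (m,n)=(8,-12) → π∥ = 8-12·λ ≈ -11.416408, π⊥ = 8-12·λ' ≈ 15.416408 ∉ [0.5, 1.1) ⇒ out
candidate 4: (m,n)=(4,5) → π∥ = 4+5·λ ≈ 12.090170, π⊥ = 4+5·λ' ≈ 0.909830 ∈ [0.5, 1.1) ⇒ IN Λ

4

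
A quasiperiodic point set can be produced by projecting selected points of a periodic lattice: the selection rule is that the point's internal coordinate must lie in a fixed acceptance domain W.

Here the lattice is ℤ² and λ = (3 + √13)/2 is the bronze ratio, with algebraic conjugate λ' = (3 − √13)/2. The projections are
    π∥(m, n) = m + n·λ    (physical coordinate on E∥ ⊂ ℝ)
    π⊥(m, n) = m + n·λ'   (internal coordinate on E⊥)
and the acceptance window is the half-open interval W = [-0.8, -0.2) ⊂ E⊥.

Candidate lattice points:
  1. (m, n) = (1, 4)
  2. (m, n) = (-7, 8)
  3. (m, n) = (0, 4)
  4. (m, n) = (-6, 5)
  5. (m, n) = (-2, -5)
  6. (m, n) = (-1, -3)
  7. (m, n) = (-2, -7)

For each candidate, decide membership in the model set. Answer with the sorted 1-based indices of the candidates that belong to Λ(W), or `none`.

1, 5

λ' = (3−√13)/2 ≈ -0.30278.
#1 (1,4): internal coord 1 + (4)·λ' = -0.21110; -0.21110 ∈ [-0.8, -0.2) → IN Λ
#2 (-7,8): internal coord -7 + (8)·λ' = -9.42221; -9.42221 ∉ [-0.8, -0.2) → out
#3 (0,4): internal coord 0 + (4)·λ' = -1.21110; -1.21110 ∉ [-0.8, -0.2) → out
#4 (-6,5): internal coord -6 + (5)·λ' = -7.51388; -7.51388 ∉ [-0.8, -0.2) → out
#5 (-2,-5): internal coord -2 + (-5)·λ' = -0.48612; -0.48612 ∈ [-0.8, -0.2) → IN Λ
#6 (-1,-3): internal coord -1 + (-3)·λ' = -0.09167; -0.09167 ∉ [-0.8, -0.2) → out
#7 (-2,-7): internal coord -2 + (-7)·λ' = +0.11943; +0.11943 ∉ [-0.8, -0.2) → out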